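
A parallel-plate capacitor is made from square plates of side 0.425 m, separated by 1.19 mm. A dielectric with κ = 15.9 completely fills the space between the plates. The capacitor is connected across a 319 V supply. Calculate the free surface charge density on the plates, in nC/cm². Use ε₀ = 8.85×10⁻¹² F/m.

A = (0.425 m)² = 0.181 m².
C = κε₀A/d = 15.9 × 8.85×10⁻¹² × 0.181 / 1.19×10⁻³ = 2.14×10⁻⁸ F.
σ = Q/A = CV/A = 2.14×10⁻⁸ × 319 / 0.181 = 3.77×10⁻⁵ C/m².

3.77 nC/cm²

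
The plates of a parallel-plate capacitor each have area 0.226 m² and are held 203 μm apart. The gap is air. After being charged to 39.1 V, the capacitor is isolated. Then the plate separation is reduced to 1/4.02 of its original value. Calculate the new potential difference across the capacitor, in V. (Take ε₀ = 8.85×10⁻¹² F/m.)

V ≈ 9.73 V

Initially C₁ = ε₀A/d = 8.85×10⁻¹² × 0.226 / 2.03×10⁻⁴ = 9.85×10⁻⁹ F.
V₁ = 39.1 V.
Isolated ⇒ Q is held fixed. C₂ = 4.02 C₁ and V = Q/C, so V₂/V₁ = C₁/C₂ = 0.249.
V₂ = 0.249 × 39.1 = 9.73 V.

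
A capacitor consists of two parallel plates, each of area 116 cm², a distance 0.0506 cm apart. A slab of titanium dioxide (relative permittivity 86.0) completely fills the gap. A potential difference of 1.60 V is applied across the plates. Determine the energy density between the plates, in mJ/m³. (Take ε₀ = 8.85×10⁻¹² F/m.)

E = V/d = 1.60 / 5.06×10⁻⁴ = 3.16×10³ V/m.
u = ½κε₀E² = ½ × 86.0 × 8.85×10⁻¹² × (3.16×10³)² = 3.80×10⁻³ J/m³.

3.80 mJ/m³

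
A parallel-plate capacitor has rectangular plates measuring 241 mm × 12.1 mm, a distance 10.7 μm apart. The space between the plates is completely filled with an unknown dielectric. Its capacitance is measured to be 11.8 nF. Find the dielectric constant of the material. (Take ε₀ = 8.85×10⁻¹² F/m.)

A = 241 × 12.1 mm² = 2.92×10⁻³ m².
κ = Cd/(ε₀A) = 1.18×10⁻⁸ × 1.07×10⁻⁵ / (8.85×10⁻¹² × 2.92×10⁻³) = 4.89.

4.89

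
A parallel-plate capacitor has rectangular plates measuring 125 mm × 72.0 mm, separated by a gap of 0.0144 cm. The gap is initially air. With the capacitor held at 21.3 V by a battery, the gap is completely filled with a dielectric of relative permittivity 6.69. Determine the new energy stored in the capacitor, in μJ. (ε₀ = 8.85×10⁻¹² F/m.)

0.839 μJ

A = 125 × 72.0 mm² = 9.00×10⁻³ m².
Initially C₁ = ε₀A/d = 8.85×10⁻¹² × 9.00×10⁻³ / 1.44×10⁻⁴ = 5.53×10⁻¹⁰ F.
U₁ = 1.25×10⁻⁷ J.
Battery connected ⇒ V is held fixed. C₂ = 6.69 C₁ and U = ½CV², so U₂/U₁ = C₂/C₁ = 6.69.
U₂ = 6.69 × 1.25×10⁻⁷ = 8.39×10⁻⁷ J.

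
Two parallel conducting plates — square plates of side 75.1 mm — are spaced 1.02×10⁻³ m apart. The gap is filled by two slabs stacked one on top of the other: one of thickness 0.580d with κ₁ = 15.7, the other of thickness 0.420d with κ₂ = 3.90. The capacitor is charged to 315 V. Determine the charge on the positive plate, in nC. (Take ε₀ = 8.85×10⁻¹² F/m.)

A = (75.1 mm)² = 5.64×10⁻³ m².
Stacked slabs ⇒ two capacitors in series, each with the full plate area.
C₁ = κ₁ε₀A/d₁ = 15.7 × 8.85×10⁻¹² × 5.64×10⁻³ / 5.92×10⁻⁴ = 1.32×10⁻⁹ F.
C₂ = κ₂ε₀A/d₂ = 3.90 × 8.85×10⁻¹² × 5.64×10⁻³ / 4.28×10⁻⁴ = 4.54×10⁻¹⁰ F.
C = (1/C₁ + 1/C₂)⁻¹ = 3.38×10⁻¹⁰ F.
Q = CV = 3.38×10⁻¹⁰ × 315 = 1.07×10⁻⁷ C.

107 nC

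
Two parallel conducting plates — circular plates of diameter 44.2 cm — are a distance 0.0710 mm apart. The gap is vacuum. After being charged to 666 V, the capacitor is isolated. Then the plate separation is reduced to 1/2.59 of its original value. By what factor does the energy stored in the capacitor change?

Isolated ⇒ Q is held fixed.
C₂ = 2.59 C₁ and U = Q²/(2C), so U₂/U₁ = C₁/C₂ = 0.386.

U₂/U₁ ≈ 0.386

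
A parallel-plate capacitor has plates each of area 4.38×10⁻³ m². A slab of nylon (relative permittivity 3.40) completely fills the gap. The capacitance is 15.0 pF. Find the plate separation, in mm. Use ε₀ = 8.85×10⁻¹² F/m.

8.79 mm

d = κε₀A/C = 3.40 × 8.85×10⁻¹² × 4.38×10⁻³ / 1.50×10⁻¹¹ = 8.79×10⁻³ m.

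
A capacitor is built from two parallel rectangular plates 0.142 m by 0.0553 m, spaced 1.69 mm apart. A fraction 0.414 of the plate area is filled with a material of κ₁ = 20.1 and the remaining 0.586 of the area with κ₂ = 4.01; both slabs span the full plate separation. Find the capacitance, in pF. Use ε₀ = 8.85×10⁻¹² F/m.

A = 0.142 × 0.0553 m² = 7.85×10⁻³ m².
Side-by-side slabs ⇒ two capacitors in parallel, each spanning the full gap.
C₁ = κ₁ε₀A₁/d = 20.1 × 8.85×10⁻¹² × 3.25×10⁻³ / 1.69×10⁻³ = 3.42×10⁻¹⁰ F.
C₂ = κ₂ε₀A₂/d = 4.01 × 8.85×10⁻¹² × 4.60×10⁻³ / 1.69×10⁻³ = 9.66×10⁻¹¹ F.
C = C₁ + C₂ = 4.39×10⁻¹⁰ F.

439 pF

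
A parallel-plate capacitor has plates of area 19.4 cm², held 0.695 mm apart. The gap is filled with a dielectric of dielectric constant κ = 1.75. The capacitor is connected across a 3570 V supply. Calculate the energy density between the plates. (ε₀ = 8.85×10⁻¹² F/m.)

u ≈ 204 J/m³

E = V/d = 3570 / 6.95×10⁻⁴ = 5.14×10⁶ V/m.
u = ½κε₀E² = ½ × 1.75 × 8.85×10⁻¹² × (5.14×10⁶)² = 2.04×10² J/m³.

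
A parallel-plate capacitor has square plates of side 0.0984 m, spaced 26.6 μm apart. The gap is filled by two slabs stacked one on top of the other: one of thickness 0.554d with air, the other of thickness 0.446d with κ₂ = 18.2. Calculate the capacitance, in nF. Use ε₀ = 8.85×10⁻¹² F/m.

C ≈ 5.57 nF

A = (0.0984 m)² = 9.68×10⁻³ m².
Stacked slabs ⇒ two capacitors in series, each with the full plate area.
C₁ = κ₁ε₀A/d₁ = 1.00 × 8.85×10⁻¹² × 9.68×10⁻³ / 1.47×10⁻⁵ = 5.81×10⁻⁹ F.
C₂ = κ₂ε₀A/d₂ = 18.2 × 8.85×10⁻¹² × 9.68×10⁻³ / 1.19×10⁻⁵ = 1.31×10⁻⁷ F.
C = (1/C₁ + 1/C₂)⁻¹ = 5.57×10⁻⁹ F.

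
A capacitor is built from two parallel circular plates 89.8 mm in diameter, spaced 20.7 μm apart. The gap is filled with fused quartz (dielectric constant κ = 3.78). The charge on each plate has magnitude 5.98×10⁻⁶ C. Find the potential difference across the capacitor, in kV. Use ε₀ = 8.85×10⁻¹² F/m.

A = π(89.8/2 mm)² = 6.33×10⁻³ m².
C = κε₀A/d = 3.78 × 8.85×10⁻¹² × 6.33×10⁻³ / 2.07×10⁻⁵ = 1.02×10⁻⁸ F.
V = Q/C = 5.98×10⁻⁶ / 1.02×10⁻⁸ = 5.84×10² V.

V ≈ 0.584 kV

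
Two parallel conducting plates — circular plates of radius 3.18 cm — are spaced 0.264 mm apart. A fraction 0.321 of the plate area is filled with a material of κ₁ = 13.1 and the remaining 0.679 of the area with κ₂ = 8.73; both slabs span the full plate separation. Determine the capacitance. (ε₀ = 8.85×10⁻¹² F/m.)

A = π(3.18 cm)² = 3.18×10⁻³ m².
Side-by-side slabs ⇒ two capacitors in parallel, each spanning the full gap.
C₁ = κ₁ε₀A₁/d = 13.1 × 8.85×10⁻¹² × 1.02×10⁻³ / 2.64×10⁻⁴ = 4.48×10⁻¹⁰ F.
C₂ = κ₂ε₀A₂/d = 8.73 × 8.85×10⁻¹² × 2.16×10⁻³ / 2.64×10⁻⁴ = 6.31×10⁻¹⁰ F.
C = C₁ + C₂ = 1.08×10⁻⁹ F.

1.08 nF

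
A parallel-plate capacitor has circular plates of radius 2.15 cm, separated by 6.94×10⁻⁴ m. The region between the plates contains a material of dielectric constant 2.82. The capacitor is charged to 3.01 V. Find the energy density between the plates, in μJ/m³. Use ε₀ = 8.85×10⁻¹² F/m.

u ≈ 235 μJ/m³

E = V/d = 3.01 / 6.94×10⁻⁴ = 4.34×10³ V/m.
u = ½κε₀E² = ½ × 2.82 × 8.85×10⁻¹² × (4.34×10³)² = 2.35×10⁻⁴ J/m³.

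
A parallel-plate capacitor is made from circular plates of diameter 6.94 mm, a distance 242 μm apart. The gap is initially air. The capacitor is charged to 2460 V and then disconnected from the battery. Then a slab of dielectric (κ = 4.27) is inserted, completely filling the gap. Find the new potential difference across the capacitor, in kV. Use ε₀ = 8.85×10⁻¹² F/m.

V ≈ 0.576 kV

A = π(6.94/2 mm)² = 3.78×10⁻⁵ m².
Initially C₁ = ε₀A/d = 8.85×10⁻¹² × 3.78×10⁻⁵ / 2.42×10⁻⁴ = 1.38×10⁻¹² F.
V₁ = 2.46×10³ V.
Isolated ⇒ Q is held fixed. C₂ = 4.27 C₁ and V = Q/C, so V₂/V₁ = C₁/C₂ = 0.234.
V₂ = 0.234 × 2.46×10³ = 5.76×10² V.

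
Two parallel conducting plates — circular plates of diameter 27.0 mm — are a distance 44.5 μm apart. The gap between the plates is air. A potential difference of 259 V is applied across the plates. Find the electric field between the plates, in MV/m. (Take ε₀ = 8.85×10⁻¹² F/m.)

E ≈ 5.82 MV/m

E = V/d = 259 / 4.45×10⁻⁵ = 5.82×10⁶ V/m.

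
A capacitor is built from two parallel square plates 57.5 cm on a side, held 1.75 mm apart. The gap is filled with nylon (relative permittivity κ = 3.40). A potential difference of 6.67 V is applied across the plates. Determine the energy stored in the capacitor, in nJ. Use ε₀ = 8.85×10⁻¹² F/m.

A = (57.5 cm)² = 0.331 m².
C = κε₀A/d = 3.40 × 8.85×10⁻¹² × 0.331 / 1.75×10⁻³ = 5.68×10⁻⁹ F.
U = ½CV² = ½ × 5.68×10⁻⁹ × (6.67)² = 1.26×10⁻⁷ J.

126 nJ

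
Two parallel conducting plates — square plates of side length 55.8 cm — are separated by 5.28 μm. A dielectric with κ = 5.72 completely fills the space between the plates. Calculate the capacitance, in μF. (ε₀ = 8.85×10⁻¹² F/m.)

2.99 μF

A = (55.8 cm)² = 0.311 m².
C = κε₀A/d = 5.72 × 8.85×10⁻¹² × 0.311 / 5.28×10⁻⁶ = 2.99×10⁻⁶ F.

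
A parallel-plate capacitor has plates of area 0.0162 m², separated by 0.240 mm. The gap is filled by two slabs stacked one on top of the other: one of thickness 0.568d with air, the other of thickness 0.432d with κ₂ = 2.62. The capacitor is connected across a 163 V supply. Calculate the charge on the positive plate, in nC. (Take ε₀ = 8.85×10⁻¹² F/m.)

Stacked slabs ⇒ two capacitors in series, each with the full plate area.
C₁ = κ₁ε₀A/d₁ = 1.00 × 8.85×10⁻¹² × 1.62×10⁻² / 1.36×10⁻⁴ = 1.05×10⁻⁹ F.
C₂ = κ₂ε₀A/d₂ = 2.62 × 8.85×10⁻¹² × 1.62×10⁻² / 1.04×10⁻⁴ = 3.62×10⁻⁹ F.
C = (1/C₁ + 1/C₂)⁻¹ = 8.15×10⁻¹⁰ F.
Q = CV = 8.15×10⁻¹⁰ × 163 = 1.33×10⁻⁷ C.

Q ≈ 133 nC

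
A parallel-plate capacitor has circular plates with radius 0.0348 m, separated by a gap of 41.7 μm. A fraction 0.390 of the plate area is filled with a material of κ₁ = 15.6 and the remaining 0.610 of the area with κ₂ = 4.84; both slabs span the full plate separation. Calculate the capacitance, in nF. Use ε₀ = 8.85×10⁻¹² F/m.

7.30 nF

A = π(0.0348 m)² = 3.80×10⁻³ m².
Side-by-side slabs ⇒ two capacitors in parallel, each spanning the full gap.
C₁ = κ₁ε₀A₁/d = 15.6 × 8.85×10⁻¹² × 1.48×10⁻³ / 4.17×10⁻⁵ = 4.91×10⁻⁹ F.
C₂ = κ₂ε₀A₂/d = 4.84 × 8.85×10⁻¹² × 2.32×10⁻³ / 4.17×10⁻⁵ = 2.38×10⁻⁹ F.
C = C₁ + C₂ = 7.30×10⁻⁹ F.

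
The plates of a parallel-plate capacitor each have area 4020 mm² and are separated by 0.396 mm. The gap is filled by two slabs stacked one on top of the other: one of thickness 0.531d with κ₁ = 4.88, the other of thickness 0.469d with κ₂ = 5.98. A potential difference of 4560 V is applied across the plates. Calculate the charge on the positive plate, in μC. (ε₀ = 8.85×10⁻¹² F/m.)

Q ≈ 2.19 μC

A = 4020 mm² = 4.02×10⁻³ m².
Stacked slabs ⇒ two capacitors in series, each with the full plate area.
C₁ = κ₁ε₀A/d₁ = 4.88 × 8.85×10⁻¹² × 4.02×10⁻³ / 2.10×10⁻⁴ = 8.26×10⁻¹⁰ F.
C₂ = κ₂ε₀A/d₂ = 5.98 × 8.85×10⁻¹² × 4.02×10⁻³ / 1.86×10⁻⁴ = 1.15×10⁻⁹ F.
C = (1/C₁ + 1/C₂)⁻¹ = 4.80×10⁻¹⁰ F.
Q = CV = 4.80×10⁻¹⁰ × 4560 = 2.19×10⁻⁶ C.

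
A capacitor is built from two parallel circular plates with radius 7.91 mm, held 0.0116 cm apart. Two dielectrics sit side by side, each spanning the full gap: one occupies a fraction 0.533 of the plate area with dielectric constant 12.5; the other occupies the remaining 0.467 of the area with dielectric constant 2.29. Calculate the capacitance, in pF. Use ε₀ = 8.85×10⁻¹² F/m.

A = π(7.91 mm)² = 1.97×10⁻⁴ m².
Side-by-side slabs ⇒ two capacitors in parallel, each spanning the full gap.
C₁ = κ₁ε₀A₁/d = 12.5 × 8.85×10⁻¹² × 1.05×10⁻⁴ / 1.16×10⁻⁴ = 9.99×10⁻¹¹ F.
C₂ = κ₂ε₀A₂/d = 2.29 × 8.85×10⁻¹² × 9.18×10⁻⁵ / 1.16×10⁻⁴ = 1.60×10⁻¹¹ F.
C = C₁ + C₂ = 1.16×10⁻¹⁰ F.

116 pF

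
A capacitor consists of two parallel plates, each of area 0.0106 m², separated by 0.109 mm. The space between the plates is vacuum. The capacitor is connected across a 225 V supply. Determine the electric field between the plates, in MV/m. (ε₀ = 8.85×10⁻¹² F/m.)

E ≈ 2.06 MV/m

E = V/d = 225 / 1.09×10⁻⁴ = 2.06×10⁶ V/m.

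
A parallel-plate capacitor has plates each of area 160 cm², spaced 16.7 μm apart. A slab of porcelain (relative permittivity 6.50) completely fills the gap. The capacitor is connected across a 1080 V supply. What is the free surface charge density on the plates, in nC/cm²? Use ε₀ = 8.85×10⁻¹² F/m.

σ ≈ 372 nC/cm²

A = 160 cm² = 1.60×10⁻² m².
C = κε₀A/d = 6.50 × 8.85×10⁻¹² × 1.60×10⁻² / 1.67×10⁻⁵ = 5.51×10⁻⁸ F.
σ = Q/A = CV/A = 5.51×10⁻⁸ × 1080 / 1.60×10⁻² = 3.72×10⁻³ C/m².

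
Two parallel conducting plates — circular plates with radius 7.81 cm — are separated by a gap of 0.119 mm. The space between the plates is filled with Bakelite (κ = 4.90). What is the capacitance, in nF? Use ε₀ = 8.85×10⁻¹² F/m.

A = π(7.81 cm)² = 1.92×10⁻² m².
C = κε₀A/d = 4.90 × 8.85×10⁻¹² × 1.92×10⁻² / 1.19×10⁻⁴ = 6.98×10⁻⁹ F.

C ≈ 6.98 nF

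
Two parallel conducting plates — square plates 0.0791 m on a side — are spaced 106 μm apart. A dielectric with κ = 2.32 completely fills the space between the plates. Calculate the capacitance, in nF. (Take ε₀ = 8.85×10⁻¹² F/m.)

A = (0.0791 m)² = 6.26×10⁻³ m².
C = κε₀A/d = 2.32 × 8.85×10⁻¹² × 6.26×10⁻³ / 1.06×10⁻⁴ = 1.21×10⁻⁹ F.

C ≈ 1.21 nF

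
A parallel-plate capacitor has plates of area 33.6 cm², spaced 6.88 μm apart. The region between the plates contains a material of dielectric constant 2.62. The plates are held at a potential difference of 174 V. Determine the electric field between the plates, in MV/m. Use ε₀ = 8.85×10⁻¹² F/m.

E ≈ 25.3 MV/m

E = V/d = 174 / 6.88×10⁻⁶ = 2.53×10⁷ V/m.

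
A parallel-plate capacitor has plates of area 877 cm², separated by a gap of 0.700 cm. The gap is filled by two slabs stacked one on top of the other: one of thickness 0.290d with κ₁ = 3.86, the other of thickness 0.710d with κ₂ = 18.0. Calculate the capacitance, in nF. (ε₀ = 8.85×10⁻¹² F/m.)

A = 877 cm² = 8.77×10⁻² m².
Stacked slabs ⇒ two capacitors in series, each with the full plate area.
C₁ = κ₁ε₀A/d₁ = 3.86 × 8.85×10⁻¹² × 8.77×10⁻² / 2.03×10⁻³ = 1.48×10⁻⁹ F.
C₂ = κ₂ε₀A/d₂ = 18.0 × 8.85×10⁻¹² × 8.77×10⁻² / 4.97×10⁻³ = 2.81×10⁻⁹ F.
C = (1/C₁ + 1/C₂)⁻¹ = 9.68×10⁻¹⁰ F.

C ≈ 0.968 nF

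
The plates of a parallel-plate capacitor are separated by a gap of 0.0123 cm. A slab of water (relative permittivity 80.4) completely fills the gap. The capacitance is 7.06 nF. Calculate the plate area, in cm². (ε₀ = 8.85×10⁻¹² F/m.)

A ≈ 12.2 cm²

A = Cd/(κε₀) = 7.06×10⁻⁹ × 1.23×10⁻⁴ / (80.4 × 8.85×10⁻¹²) = 1.22×10⁻³ m².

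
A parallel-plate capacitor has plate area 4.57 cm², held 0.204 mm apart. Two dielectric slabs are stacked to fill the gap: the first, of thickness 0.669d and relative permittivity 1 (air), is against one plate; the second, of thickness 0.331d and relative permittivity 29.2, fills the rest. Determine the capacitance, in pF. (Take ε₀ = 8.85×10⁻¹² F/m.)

29.1 pF

A = 4.57 cm² = 4.57×10⁻⁴ m².
Stacked slabs ⇒ two capacitors in series, each with the full plate area.
C₁ = κ₁ε₀A/d₁ = 1.00 × 8.85×10⁻¹² × 4.57×10⁻⁴ / 1.36×10⁻⁴ = 2.96×10⁻¹¹ F.
C₂ = κ₂ε₀A/d₂ = 29.2 × 8.85×10⁻¹² × 4.57×10⁻⁴ / 6.75×10⁻⁵ = 1.75×10⁻⁹ F.
C = (1/C₁ + 1/C₂)⁻¹ = 2.91×10⁻¹¹ F.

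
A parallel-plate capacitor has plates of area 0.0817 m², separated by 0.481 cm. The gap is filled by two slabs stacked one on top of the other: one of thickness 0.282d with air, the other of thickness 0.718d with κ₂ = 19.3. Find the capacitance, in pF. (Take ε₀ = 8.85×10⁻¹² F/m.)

Stacked slabs ⇒ two capacitors in series, each with the full plate area.
C₁ = κ₁ε₀A/d₁ = 1.00 × 8.85×10⁻¹² × 8.17×10⁻² / 1.36×10⁻³ = 5.33×10⁻¹⁰ F.
C₂ = κ₂ε₀A/d₂ = 19.3 × 8.85×10⁻¹² × 8.17×10⁻² / 3.45×10⁻³ = 4.04×10⁻⁹ F.
C = (1/C₁ + 1/C₂)⁻¹ = 4.71×10⁻¹⁰ F.

471 pF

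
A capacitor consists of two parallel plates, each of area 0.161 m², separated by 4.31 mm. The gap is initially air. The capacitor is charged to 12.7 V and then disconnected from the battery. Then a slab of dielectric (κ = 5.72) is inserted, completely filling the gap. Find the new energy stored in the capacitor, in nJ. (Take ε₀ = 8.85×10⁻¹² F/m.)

U ≈ 4.66 nJ

Initially C₁ = ε₀A/d = 8.85×10⁻¹² × 0.161 / 4.31×10⁻³ = 3.31×10⁻¹⁰ F.
U₁ = 2.67×10⁻⁸ J.
Isolated ⇒ Q is held fixed. C₂ = 5.72 C₁ and U = Q²/(2C), so U₂/U₁ = C₁/C₂ = 0.175.
U₂ = 0.175 × 2.67×10⁻⁸ = 4.66×10⁻⁹ J.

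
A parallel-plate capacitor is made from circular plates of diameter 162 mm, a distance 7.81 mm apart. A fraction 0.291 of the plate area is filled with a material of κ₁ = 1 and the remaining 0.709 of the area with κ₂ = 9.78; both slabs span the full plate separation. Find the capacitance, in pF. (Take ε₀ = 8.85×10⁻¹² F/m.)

C ≈ 169 pF

A = π(162/2 mm)² = 2.06×10⁻² m².
Side-by-side slabs ⇒ two capacitors in parallel, each spanning the full gap.
C₁ = κ₁ε₀A₁/d = 1.00 × 8.85×10⁻¹² × 6.00×10⁻³ / 7.81×10⁻³ = 6.80×10⁻¹² F.
C₂ = κ₂ε₀A₂/d = 9.78 × 8.85×10⁻¹² × 1.46×10⁻² / 7.81×10⁻³ = 1.62×10⁻¹⁰ F.
C = C₁ + C₂ = 1.69×10⁻¹⁰ F.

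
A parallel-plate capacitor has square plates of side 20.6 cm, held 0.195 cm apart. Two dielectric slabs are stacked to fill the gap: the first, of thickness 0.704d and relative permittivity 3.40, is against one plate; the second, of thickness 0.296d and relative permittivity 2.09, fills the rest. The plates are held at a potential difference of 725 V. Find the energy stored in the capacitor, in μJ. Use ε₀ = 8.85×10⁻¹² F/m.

A = (20.6 cm)² = 4.24×10⁻² m².
Stacked slabs ⇒ two capacitors in series, each with the full plate area.
C₁ = κ₁ε₀A/d₁ = 3.40 × 8.85×10⁻¹² × 4.24×10⁻² / 1.37×10⁻³ = 9.30×10⁻¹⁰ F.
C₂ = κ₂ε₀A/d₂ = 2.09 × 8.85×10⁻¹² × 4.24×10⁻² / 5.77×10⁻⁴ = 1.36×10⁻⁹ F.
C = (1/C₁ + 1/C₂)⁻¹ = 5.52×10⁻¹⁰ F.
U = ½CV² = ½ × 5.52×10⁻¹⁰ × (725)² = 1.45×10⁻⁴ J.

U ≈ 145 μJ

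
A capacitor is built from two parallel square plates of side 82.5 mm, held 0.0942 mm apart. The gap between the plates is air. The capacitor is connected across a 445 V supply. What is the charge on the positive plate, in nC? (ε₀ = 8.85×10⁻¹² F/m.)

A = (82.5 mm)² = 6.81×10⁻³ m².
C = ε₀A/d = 8.85×10⁻¹² × 6.81×10⁻³ / 9.42×10⁻⁵ = 6.39×10⁻¹⁰ F.
Q = CV = 6.39×10⁻¹⁰ × 445 = 2.85×10⁻⁷ C.

285 nC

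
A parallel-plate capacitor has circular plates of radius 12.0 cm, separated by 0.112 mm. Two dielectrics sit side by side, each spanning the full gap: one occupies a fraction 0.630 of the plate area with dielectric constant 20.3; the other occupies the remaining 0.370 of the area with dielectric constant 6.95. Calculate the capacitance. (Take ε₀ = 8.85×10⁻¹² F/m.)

C ≈ 54.9 nF

A = π(12.0 cm)² = 4.52×10⁻² m².
Side-by-side slabs ⇒ two capacitors in parallel, each spanning the full gap.
C₁ = κ₁ε₀A₁/d = 20.3 × 8.85×10⁻¹² × 2.85×10⁻² / 1.12×10⁻⁴ = 4.57×10⁻⁸ F.
C₂ = κ₂ε₀A₂/d = 6.95 × 8.85×10⁻¹² × 1.67×10⁻² / 1.12×10⁻⁴ = 9.19×10⁻⁹ F.
C = C₁ + C₂ = 5.49×10⁻⁸ F.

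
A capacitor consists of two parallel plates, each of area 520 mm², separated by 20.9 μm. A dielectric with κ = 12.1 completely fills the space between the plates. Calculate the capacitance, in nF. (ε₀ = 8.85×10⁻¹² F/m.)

2.66 nF

A = 520 mm² = 5.20×10⁻⁴ m².
C = κε₀A/d = 12.1 × 8.85×10⁻¹² × 5.20×10⁻⁴ / 2.09×10⁻⁵ = 2.66×10⁻⁹ F.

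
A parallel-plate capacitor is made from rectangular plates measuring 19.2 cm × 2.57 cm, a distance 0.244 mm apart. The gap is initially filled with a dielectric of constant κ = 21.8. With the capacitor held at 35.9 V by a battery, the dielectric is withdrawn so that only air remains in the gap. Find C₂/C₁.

C = κε₀A/d scales with κ, so C₂/C₁ = 1/κ = 1/21.8 = 0.0459.

C₂/C₁ ≈ 0.0459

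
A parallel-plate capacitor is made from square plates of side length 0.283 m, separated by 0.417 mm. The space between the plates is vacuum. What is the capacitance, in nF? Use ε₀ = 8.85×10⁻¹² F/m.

A = (0.283 m)² = 8.01×10⁻² m².
C = ε₀A/d = 8.85×10⁻¹² × 8.01×10⁻² / 4.17×10⁻⁴ = 1.70×10⁻⁹ F.

1.70 nF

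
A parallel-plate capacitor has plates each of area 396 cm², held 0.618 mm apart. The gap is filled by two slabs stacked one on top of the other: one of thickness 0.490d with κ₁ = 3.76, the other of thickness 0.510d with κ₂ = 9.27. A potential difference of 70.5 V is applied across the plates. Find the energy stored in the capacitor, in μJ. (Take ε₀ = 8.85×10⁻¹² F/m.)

7.60 μJ

A = 396 cm² = 3.96×10⁻² m².
Stacked slabs ⇒ two capacitors in series, each with the full plate area.
C₁ = κ₁ε₀A/d₁ = 3.76 × 8.85×10⁻¹² × 3.96×10⁻² / 3.03×10⁻⁴ = 4.35×10⁻⁹ F.
C₂ = κ₂ε₀A/d₂ = 9.27 × 8.85×10⁻¹² × 3.96×10⁻² / 3.15×10⁻⁴ = 1.03×10⁻⁸ F.
C = (1/C₁ + 1/C₂)⁻¹ = 3.06×10⁻⁹ F.
U = ½CV² = ½ × 3.06×10⁻⁹ × (70.5)² = 7.60×10⁻⁶ J.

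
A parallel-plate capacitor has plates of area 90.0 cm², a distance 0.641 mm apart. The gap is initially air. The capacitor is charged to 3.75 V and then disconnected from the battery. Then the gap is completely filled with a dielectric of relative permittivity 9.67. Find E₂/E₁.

E₂/E₁ ≈ 0.103

Isolated ⇒ Q is held fixed.
V₂ = Q/C₂ = V₁/9.67; E = V/d, so E₂/E₁ = (V₂/V₁)(d₁/d₂) = 0.103.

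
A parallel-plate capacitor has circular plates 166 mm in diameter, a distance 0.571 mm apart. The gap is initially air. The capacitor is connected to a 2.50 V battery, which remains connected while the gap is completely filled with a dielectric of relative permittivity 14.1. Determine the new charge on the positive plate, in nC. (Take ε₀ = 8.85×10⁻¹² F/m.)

Q ≈ 11.8 nC

A = π(166/2 mm)² = 2.16×10⁻² m².
Initially C₁ = ε₀A/d = 8.85×10⁻¹² × 2.16×10⁻² / 5.71×10⁻⁴ = 3.35×10⁻¹⁰ F.
Q₁ = 8.39×10⁻¹⁰ C.
Battery connected ⇒ V is held fixed. C₂ = 14.1 C₁ and Q = CV, so Q₂/Q₁ = C₂/C₁ = 14.1.
Q₂ = 14.1 × 8.39×10⁻¹⁰ = 1.18×10⁻⁸ C.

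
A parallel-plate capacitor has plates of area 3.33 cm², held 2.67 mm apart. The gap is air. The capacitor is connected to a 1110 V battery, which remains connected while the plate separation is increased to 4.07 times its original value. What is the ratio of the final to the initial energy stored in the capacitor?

U₂/U₁ ≈ 0.246

Battery connected ⇒ V is held fixed.
C₂ = 0.246 C₁ and U = ½CV², so U₂/U₁ = C₂/C₁ = 0.246.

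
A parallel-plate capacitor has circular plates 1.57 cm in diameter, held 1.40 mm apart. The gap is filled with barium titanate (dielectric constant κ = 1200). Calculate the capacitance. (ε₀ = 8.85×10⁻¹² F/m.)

A = π(1.57/2 cm)² = 1.94×10⁻⁴ m².
C = κε₀A/d = 1200 × 8.85×10⁻¹² × 1.94×10⁻⁴ / 1.40×10⁻³ = 1.47×10⁻⁹ F.

1.47 nF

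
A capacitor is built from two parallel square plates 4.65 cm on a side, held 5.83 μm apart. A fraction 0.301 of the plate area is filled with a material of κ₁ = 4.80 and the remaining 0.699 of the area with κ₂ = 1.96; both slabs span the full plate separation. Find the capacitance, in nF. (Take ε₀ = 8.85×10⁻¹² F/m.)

9.24 nF

A = (4.65 cm)² = 2.16×10⁻³ m².
Side-by-side slabs ⇒ two capacitors in parallel, each spanning the full gap.
C₁ = κ₁ε₀A₁/d = 4.80 × 8.85×10⁻¹² × 6.51×10⁻⁴ / 5.83×10⁻⁶ = 4.74×10⁻⁹ F.
C₂ = κ₂ε₀A₂/d = 1.96 × 8.85×10⁻¹² × 1.51×10⁻³ / 5.83×10⁻⁶ = 4.50×10⁻⁹ F.
C = C₁ + C₂ = 9.24×10⁻⁹ F.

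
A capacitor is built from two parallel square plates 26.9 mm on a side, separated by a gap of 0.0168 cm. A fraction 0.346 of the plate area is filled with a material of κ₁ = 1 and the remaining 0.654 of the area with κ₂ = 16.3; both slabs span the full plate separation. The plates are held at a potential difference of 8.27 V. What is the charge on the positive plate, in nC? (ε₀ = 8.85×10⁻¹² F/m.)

A = (26.9 mm)² = 7.24×10⁻⁴ m².
Side-by-side slabs ⇒ two capacitors in parallel, each spanning the full gap.
C₁ = κ₁ε₀A₁/d = 1.00 × 8.85×10⁻¹² × 2.50×10⁻⁴ / 1.68×10⁻⁴ = 1.32×10⁻¹¹ F.
C₂ = κ₂ε₀A₂/d = 16.3 × 8.85×10⁻¹² × 4.73×10⁻⁴ / 1.68×10⁻⁴ = 4.06×10⁻¹⁰ F.
C = C₁ + C₂ = 4.20×10⁻¹⁰ F.
Q = CV = 4.20×10⁻¹⁰ × 8.27 = 3.47×10⁻⁹ C.

Q ≈ 3.47 nC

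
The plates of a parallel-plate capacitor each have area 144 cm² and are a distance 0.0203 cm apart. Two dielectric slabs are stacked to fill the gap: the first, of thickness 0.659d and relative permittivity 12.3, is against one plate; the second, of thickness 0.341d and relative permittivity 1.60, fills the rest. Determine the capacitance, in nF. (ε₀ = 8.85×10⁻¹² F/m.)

C ≈ 2.35 nF

A = 144 cm² = 1.44×10⁻² m².
Stacked slabs ⇒ two capacitors in series, each with the full plate area.
C₁ = κ₁ε₀A/d₁ = 12.3 × 8.85×10⁻¹² × 1.44×10⁻² / 1.34×10⁻⁴ = 1.17×10⁻⁸ F.
C₂ = κ₂ε₀A/d₂ = 1.60 × 8.85×10⁻¹² × 1.44×10⁻² / 6.92×10⁻⁵ = 2.95×10⁻⁹ F.
C = (1/C₁ + 1/C₂)⁻¹ = 2.35×10⁻⁹ F.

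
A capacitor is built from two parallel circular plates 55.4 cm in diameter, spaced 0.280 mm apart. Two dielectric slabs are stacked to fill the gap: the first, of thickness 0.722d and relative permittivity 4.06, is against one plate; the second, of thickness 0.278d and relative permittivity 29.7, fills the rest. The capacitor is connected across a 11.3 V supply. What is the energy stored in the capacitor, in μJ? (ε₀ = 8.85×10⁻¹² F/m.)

U ≈ 2.60 μJ

A = π(55.4/2 cm)² = 0.241 m².
Stacked slabs ⇒ two capacitors in series, each with the full plate area.
C₁ = κ₁ε₀A/d₁ = 4.06 × 8.85×10⁻¹² × 0.241 / 2.02×10⁻⁴ = 4.28×10⁻⁸ F.
C₂ = κ₂ε₀A/d₂ = 29.7 × 8.85×10⁻¹² × 0.241 / 7.78×10⁻⁵ = 8.14×10⁻⁷ F.
C = (1/C₁ + 1/C₂)⁻¹ = 4.07×10⁻⁸ F.
U = ½CV² = ½ × 4.07×10⁻⁸ × (11.3)² = 2.60×10⁻⁶ J.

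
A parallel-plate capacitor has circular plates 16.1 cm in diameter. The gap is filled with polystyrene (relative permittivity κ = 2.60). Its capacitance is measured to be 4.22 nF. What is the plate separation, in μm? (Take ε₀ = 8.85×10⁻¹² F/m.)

A = π(16.1/2 cm)² = 2.04×10⁻² m².
d = κε₀A/C = 2.60 × 8.85×10⁻¹² × 2.04×10⁻² / 4.22×10⁻⁹ = 1.11×10⁻⁴ m.

d ≈ 111 μm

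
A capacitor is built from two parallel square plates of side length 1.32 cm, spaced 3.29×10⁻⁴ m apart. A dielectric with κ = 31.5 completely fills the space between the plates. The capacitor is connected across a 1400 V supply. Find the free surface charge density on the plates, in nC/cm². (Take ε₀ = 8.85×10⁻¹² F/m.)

A = (1.32 cm)² = 1.74×10⁻⁴ m².
C = κε₀A/d = 31.5 × 8.85×10⁻¹² × 1.74×10⁻⁴ / 3.29×10⁻⁴ = 1.48×10⁻¹⁰ F.
σ = Q/A = CV/A = 1.48×10⁻¹⁰ × 1400 / 1.74×10⁻⁴ = 1.19×10⁻³ C/m².

σ ≈ 119 nC/cm²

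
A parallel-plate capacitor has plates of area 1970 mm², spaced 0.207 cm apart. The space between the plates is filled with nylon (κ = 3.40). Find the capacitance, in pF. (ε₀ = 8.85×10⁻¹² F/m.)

C ≈ 28.6 pF

A = 1970 mm² = 1.97×10⁻³ m².
C = κε₀A/d = 3.40 × 8.85×10⁻¹² × 1.97×10⁻³ / 2.07×10⁻³ = 2.86×10⁻¹¹ F.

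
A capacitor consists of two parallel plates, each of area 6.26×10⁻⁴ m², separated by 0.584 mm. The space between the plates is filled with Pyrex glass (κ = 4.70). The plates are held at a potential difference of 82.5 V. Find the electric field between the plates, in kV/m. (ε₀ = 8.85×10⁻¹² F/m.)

E ≈ 141 kV/m

E = V/d = 82.5 / 5.84×10⁻⁴ = 1.41×10⁵ V/m.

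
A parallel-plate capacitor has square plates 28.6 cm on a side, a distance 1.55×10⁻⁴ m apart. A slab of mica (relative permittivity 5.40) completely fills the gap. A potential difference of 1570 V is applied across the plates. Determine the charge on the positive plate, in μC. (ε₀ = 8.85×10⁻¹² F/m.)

A = (28.6 cm)² = 8.18×10⁻² m².
C = κε₀A/d = 5.40 × 8.85×10⁻¹² × 8.18×10⁻² / 1.55×10⁻⁴ = 2.52×10⁻⁸ F.
Q = CV = 2.52×10⁻⁸ × 1570 = 3.96×10⁻⁵ C.

Q ≈ 39.6 μC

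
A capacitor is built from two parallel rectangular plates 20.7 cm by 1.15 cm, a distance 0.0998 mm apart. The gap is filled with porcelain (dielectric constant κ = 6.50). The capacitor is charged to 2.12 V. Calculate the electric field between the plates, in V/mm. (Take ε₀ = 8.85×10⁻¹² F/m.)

E = V/d = 2.12 / 9.98×10⁻⁵ = 2.12×10⁴ V/m.

E ≈ 21.2 V/mm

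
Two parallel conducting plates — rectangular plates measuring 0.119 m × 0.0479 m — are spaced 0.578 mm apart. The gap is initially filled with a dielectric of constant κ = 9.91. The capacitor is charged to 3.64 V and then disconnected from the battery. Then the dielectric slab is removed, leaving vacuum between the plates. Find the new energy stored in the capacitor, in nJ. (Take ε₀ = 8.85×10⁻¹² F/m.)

U ≈ 56.8 nJ

A = 0.119 × 0.0479 m² = 5.70×10⁻³ m².
Initially C₁ = κε₀A/d = 9.91 × 8.85×10⁻¹² × 5.70×10⁻³ / 5.78×10⁻⁴ = 8.65×10⁻¹⁰ F.
U₁ = 5.73×10⁻⁹ J.
Isolated ⇒ Q is held fixed. C₂ = 0.101 C₁ and U = Q²/(2C), so U₂/U₁ = C₁/C₂ = 9.91.
U₂ = 9.91 × 5.73×10⁻⁹ = 5.68×10⁻⁸ J.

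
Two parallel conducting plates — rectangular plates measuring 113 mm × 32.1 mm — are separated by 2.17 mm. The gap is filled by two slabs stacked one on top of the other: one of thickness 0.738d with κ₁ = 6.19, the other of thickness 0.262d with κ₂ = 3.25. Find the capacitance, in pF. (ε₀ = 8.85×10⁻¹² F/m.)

C ≈ 74.0 pF

A = 113 × 32.1 mm² = 3.63×10⁻³ m².
Stacked slabs ⇒ two capacitors in series, each with the full plate area.
C₁ = κ₁ε₀A/d₁ = 6.19 × 8.85×10⁻¹² × 3.63×10⁻³ / 1.60×10⁻³ = 1.24×10⁻¹⁰ F.
C₂ = κ₂ε₀A/d₂ = 3.25 × 8.85×10⁻¹² × 3.63×10⁻³ / 5.69×10⁻⁴ = 1.84×10⁻¹⁰ F.
C = (1/C₁ + 1/C₂)⁻¹ = 7.40×10⁻¹¹ F.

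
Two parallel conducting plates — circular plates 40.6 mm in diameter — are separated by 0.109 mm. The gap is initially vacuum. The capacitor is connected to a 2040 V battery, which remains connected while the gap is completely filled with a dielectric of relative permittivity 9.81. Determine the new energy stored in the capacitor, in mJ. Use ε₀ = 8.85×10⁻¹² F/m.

U ≈ 2.15 mJ

A = π(40.6/2 mm)² = 1.29×10⁻³ m².
Initially C₁ = ε₀A/d = 8.85×10⁻¹² × 1.29×10⁻³ / 1.09×10⁻⁴ = 1.05×10⁻¹⁰ F.
U₁ = 2.19×10⁻⁴ J.
Battery connected ⇒ V is held fixed. C₂ = 9.81 C₁ and U = ½CV², so U₂/U₁ = C₂/C₁ = 9.81.
U₂ = 9.81 × 2.19×10⁻⁴ = 2.15×10⁻³ J.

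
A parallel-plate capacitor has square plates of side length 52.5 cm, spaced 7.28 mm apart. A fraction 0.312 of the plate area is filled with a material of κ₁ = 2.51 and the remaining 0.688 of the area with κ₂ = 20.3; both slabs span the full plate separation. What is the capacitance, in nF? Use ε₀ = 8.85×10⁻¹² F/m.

A = (52.5 cm)² = 0.276 m².
Side-by-side slabs ⇒ two capacitors in parallel, each spanning the full gap.
C₁ = κ₁ε₀A₁/d = 2.51 × 8.85×10⁻¹² × 8.60×10⁻² / 7.28×10⁻³ = 2.62×10⁻¹⁰ F.
C₂ = κ₂ε₀A₂/d = 20.3 × 8.85×10⁻¹² × 0.190 / 7.28×10⁻³ = 4.68×10⁻⁹ F.
C = C₁ + C₂ = 4.94×10⁻⁹ F.

C ≈ 4.94 nF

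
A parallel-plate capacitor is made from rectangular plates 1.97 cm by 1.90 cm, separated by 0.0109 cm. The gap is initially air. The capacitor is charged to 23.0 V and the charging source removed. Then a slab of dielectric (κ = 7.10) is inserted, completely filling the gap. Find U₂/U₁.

Isolated ⇒ Q is held fixed.
C₂ = 7.10 C₁ and U = Q²/(2C), so U₂/U₁ = C₁/C₂ = 0.141.

U₂/U₁ ≈ 0.141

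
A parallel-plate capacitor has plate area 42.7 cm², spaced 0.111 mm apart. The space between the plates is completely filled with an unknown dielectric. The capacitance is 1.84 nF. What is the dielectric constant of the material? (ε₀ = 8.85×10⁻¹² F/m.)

A = 42.7 cm² = 4.27×10⁻³ m².
κ = Cd/(ε₀A) = 1.84×10⁻⁹ × 1.11×10⁻⁴ / (8.85×10⁻¹² × 4.27×10⁻³) = 5.40.

κ ≈ 5.40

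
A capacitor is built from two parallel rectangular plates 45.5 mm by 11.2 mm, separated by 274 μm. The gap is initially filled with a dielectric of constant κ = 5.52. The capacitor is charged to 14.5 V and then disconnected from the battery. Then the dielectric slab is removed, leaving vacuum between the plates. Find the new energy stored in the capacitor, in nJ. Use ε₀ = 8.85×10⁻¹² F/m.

U ≈ 52.7 nJ

A = 45.5 × 11.2 mm² = 5.10×10⁻⁴ m².
Initially C₁ = κε₀A/d = 5.52 × 8.85×10⁻¹² × 5.10×10⁻⁴ / 2.74×10⁻⁴ = 9.09×10⁻¹¹ F.
U₁ = 9.55×10⁻⁹ J.
Isolated ⇒ Q is held fixed. C₂ = 0.181 C₁ and U = Q²/(2C), so U₂/U₁ = C₁/C₂ = 5.52.
U₂ = 5.52 × 9.55×10⁻⁹ = 5.27×10⁻⁸ J.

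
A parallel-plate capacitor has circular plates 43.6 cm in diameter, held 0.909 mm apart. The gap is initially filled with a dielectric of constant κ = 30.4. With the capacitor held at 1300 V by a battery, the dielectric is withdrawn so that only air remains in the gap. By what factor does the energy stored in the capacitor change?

0.0329

Battery connected ⇒ V is held fixed.
C₂ = 0.0329 C₁ and U = ½CV², so U₂/U₁ = C₂/C₁ = 0.0329.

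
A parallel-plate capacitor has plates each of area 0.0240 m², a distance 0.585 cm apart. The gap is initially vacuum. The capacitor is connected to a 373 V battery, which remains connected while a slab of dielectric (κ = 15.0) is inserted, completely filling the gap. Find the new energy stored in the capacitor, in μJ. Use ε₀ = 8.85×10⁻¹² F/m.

U ≈ 37.9 μJ

Initially C₁ = ε₀A/d = 8.85×10⁻¹² × 2.40×10⁻² / 5.85×10⁻³ = 3.63×10⁻¹¹ F.
U₁ = 2.53×10⁻⁶ J.
Battery connected ⇒ V is held fixed. C₂ = 15.0 C₁ and U = ½CV², so U₂/U₁ = C₂/C₁ = 15.0.
U₂ = 15.0 × 2.53×10⁻⁶ = 3.79×10⁻⁵ J.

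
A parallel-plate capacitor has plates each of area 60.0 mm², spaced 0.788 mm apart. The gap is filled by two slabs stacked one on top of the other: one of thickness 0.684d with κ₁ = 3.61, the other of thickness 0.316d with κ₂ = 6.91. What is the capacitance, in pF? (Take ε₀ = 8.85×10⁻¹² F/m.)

A = 60.0 mm² = 6.00×10⁻⁵ m².
Stacked slabs ⇒ two capacitors in series, each with the full plate area.
C₁ = κ₁ε₀A/d₁ = 3.61 × 8.85×10⁻¹² × 6.00×10⁻⁵ / 5.39×10⁻⁴ = 3.56×10⁻¹² F.
C₂ = κ₂ε₀A/d₂ = 6.91 × 8.85×10⁻¹² × 6.00×10⁻⁵ / 2.49×10⁻⁴ = 1.47×10⁻¹¹ F.
C = (1/C₁ + 1/C₂)⁻¹ = 2.86×10⁻¹² F.

2.86 pF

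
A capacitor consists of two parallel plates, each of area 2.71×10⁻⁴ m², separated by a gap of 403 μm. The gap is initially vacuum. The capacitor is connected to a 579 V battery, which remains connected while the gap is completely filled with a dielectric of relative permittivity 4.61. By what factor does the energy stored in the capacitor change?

Battery connected ⇒ V is held fixed.
C₂ = 4.61 C₁ and U = ½CV², so U₂/U₁ = C₂/C₁ = 4.61.

U₂/U₁ ≈ 4.61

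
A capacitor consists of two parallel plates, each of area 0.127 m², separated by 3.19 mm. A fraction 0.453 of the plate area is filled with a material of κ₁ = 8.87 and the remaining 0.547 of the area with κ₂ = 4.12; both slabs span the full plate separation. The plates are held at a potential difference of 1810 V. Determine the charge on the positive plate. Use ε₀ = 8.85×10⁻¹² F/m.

4.00 μC

Side-by-side slabs ⇒ two capacitors in parallel, each spanning the full gap.
C₁ = κ₁ε₀A₁/d = 8.87 × 8.85×10⁻¹² × 5.75×10⁻² / 3.19×10⁻³ = 1.42×10⁻⁹ F.
C₂ = κ₂ε₀A₂/d = 4.12 × 8.85×10⁻¹² × 6.95×10⁻² / 3.19×10⁻³ = 7.94×10⁻¹⁰ F.
C = C₁ + C₂ = 2.21×10⁻⁹ F.
Q = CV = 2.21×10⁻⁹ × 1810 = 4.00×10⁻⁶ C.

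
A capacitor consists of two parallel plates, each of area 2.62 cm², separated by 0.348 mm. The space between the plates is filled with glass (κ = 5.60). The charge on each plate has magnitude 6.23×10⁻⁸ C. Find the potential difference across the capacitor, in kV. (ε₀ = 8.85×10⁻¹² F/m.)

A = 2.62 cm² = 2.62×10⁻⁴ m².
C = κε₀A/d = 5.60 × 8.85×10⁻¹² × 2.62×10⁻⁴ / 3.48×10⁻⁴ = 3.73×10⁻¹¹ F.
V = Q/C = 6.23×10⁻⁸ / 3.73×10⁻¹¹ = 1.67×10³ V.

1.67 kV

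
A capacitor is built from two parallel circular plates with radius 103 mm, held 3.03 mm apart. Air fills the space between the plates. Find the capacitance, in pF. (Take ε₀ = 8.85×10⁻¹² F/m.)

C ≈ 97.3 pF

A = π(103 mm)² = 3.33×10⁻² m².
C = ε₀A/d = 8.85×10⁻¹² × 3.33×10⁻² / 3.03×10⁻³ = 9.73×10⁻¹¹ F.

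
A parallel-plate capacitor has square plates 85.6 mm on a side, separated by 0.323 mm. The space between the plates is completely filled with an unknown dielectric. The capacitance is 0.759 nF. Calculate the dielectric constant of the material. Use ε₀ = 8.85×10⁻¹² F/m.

A = (85.6 mm)² = 7.33×10⁻³ m².
κ = Cd/(ε₀A) = 7.59×10⁻¹⁰ × 3.23×10⁻⁴ / (8.85×10⁻¹² × 7.33×10⁻³) = 3.78.

3.78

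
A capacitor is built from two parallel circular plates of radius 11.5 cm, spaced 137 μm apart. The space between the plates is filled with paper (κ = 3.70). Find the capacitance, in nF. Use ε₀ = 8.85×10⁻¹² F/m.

C ≈ 9.93 nF

A = π(11.5 cm)² = 4.15×10⁻² m².
C = κε₀A/d = 3.70 × 8.85×10⁻¹² × 4.15×10⁻² / 1.37×10⁻⁴ = 9.93×10⁻⁹ F.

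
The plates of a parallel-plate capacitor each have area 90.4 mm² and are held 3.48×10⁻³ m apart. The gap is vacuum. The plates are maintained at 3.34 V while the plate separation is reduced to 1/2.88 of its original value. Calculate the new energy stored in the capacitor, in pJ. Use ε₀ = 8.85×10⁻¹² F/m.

3.69 pJ

A = 90.4 mm² = 9.04×10⁻⁵ m².
Initially C₁ = ε₀A/d = 8.85×10⁻¹² × 9.04×10⁻⁵ / 3.48×10⁻³ = 2.30×10⁻¹³ F.
U₁ = 1.28×10⁻¹² J.
Battery connected ⇒ V is held fixed. C₂ = 2.88 C₁ and U = ½CV², so U₂/U₁ = C₂/C₁ = 2.88.
U₂ = 2.88 × 1.28×10⁻¹² = 3.69×10⁻¹² J.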